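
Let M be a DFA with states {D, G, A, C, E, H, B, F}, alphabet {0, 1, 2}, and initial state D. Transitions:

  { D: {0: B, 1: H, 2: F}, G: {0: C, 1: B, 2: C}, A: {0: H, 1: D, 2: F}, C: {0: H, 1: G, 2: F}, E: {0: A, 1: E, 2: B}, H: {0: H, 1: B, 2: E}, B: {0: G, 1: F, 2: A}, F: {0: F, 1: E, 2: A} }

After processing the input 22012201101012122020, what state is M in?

Trace: D -2-> F -2-> A -0-> H -1-> B -2-> A -2-> F -0-> F -1-> E -1-> E -0-> A -1-> D -0-> B -1-> F -2-> A -1-> D -2-> F -2-> A -0-> H -2-> E -0-> A

A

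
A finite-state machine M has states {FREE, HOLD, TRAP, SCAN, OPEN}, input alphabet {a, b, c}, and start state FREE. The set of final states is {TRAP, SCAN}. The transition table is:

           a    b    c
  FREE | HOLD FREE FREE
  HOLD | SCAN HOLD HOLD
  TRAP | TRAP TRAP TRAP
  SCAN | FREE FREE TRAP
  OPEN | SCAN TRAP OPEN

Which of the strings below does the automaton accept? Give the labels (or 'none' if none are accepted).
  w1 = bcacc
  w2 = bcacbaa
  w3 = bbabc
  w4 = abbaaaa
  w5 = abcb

w1:
  start at FREE
  read 'b': FREE → FREE
  read 'c': FREE → FREE
  read 'a': FREE → HOLD
  read 'c': HOLD → HOLD
  read 'c': HOLD → HOLD
  end HOLD, rejected
w2:
  start at FREE
  read 'b': FREE → FREE
  read 'c': FREE → FREE
  read 'a': FREE → HOLD
  read 'c': HOLD → HOLD
  read 'b': HOLD → HOLD
  read 'a': HOLD → SCAN
  read 'a': SCAN → FREE
  end FREE, rejected
w3:
  start at FREE
  read 'b': FREE → FREE
  read 'b': FREE → FREE
  read 'a': FREE → HOLD
  read 'b': HOLD → HOLD
  read 'c': HOLD → HOLD
  end HOLD, rejected
w4:
  start at FREE
  read 'a': FREE → HOLD
  read 'b': HOLD → HOLD
  read 'b': HOLD → HOLD
  read 'a': HOLD → SCAN
  read 'a': SCAN → FREE
  read 'a': FREE → HOLD
  read 'a': HOLD → SCAN
  end SCAN, accepted
w5:
  start at FREE
  read 'a': FREE → HOLD
  read 'b': HOLD → HOLD
  read 'c': HOLD → HOLD
  read 'b': HOLD → HOLD
  end HOLD, rejected

w4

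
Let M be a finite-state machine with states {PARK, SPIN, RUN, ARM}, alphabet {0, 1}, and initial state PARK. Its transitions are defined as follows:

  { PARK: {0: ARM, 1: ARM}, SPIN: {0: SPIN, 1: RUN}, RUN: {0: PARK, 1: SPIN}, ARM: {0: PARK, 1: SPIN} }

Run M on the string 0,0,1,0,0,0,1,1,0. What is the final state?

Trace: PARK -0-> ARM -0-> PARK -1-> ARM -0-> PARK -0-> ARM -0-> PARK -1-> ARM -1-> SPIN -0-> SPIN

SPIN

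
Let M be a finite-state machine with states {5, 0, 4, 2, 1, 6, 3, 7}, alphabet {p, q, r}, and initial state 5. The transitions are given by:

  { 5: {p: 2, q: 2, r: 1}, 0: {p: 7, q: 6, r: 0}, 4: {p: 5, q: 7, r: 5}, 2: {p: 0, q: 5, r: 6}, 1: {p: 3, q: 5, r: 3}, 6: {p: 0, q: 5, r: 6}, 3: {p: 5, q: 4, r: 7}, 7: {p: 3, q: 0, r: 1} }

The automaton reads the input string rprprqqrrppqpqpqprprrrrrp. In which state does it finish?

3

5 → 1 → 3 → 7 → 3 → 7 → 0 → 6 → 6 → 6 → 0 → 7 → 0 → 7 → 0 → 7 → 0 → 7 → 1 → 3 → 7 → 1 → 3 → 7 → 1 → 3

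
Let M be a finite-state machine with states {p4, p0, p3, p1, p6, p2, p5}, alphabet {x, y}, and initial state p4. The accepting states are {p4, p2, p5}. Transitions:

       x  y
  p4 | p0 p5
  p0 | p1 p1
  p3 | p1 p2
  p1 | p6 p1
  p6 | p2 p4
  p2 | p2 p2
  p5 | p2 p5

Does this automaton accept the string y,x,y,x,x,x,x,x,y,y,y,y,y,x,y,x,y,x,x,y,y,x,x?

start at p4
read 'y': p4 → p5
read 'x': p5 → p2
read 'y': p2 → p2
read 'x': p2 → p2
read 'x': p2 → p2
read 'x': p2 → p2
read 'x': p2 → p2
read 'x': p2 → p2
read 'y': p2 → p2
read 'y': p2 → p2
read 'y': p2 → p2
read 'y': p2 → p2
read 'y': p2 → p2
read 'x': p2 → p2
read 'y': p2 → p2
read 'x': p2 → p2
read 'y': p2 → p2
read 'x': p2 → p2
read 'x': p2 → p2
read 'y': p2 → p2
read 'y': p2 → p2
read 'x': p2 → p2
read 'x': p2 → p2
End state p2 is accepting.

Yes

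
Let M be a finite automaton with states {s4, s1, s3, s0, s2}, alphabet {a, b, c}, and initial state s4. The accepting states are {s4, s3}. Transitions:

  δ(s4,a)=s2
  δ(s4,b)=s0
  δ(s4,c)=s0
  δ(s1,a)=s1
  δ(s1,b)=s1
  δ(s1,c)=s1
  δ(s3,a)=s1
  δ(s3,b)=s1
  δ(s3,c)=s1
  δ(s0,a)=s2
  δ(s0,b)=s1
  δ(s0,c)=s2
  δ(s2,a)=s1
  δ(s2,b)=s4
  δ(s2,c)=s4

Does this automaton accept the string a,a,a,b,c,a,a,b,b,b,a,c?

Trace: s4 -a-> s2 -a-> s1 -a-> s1 -b-> s1 -c-> s1 -a-> s1 -a-> s1 -b-> s1 -b-> s1 -b-> s1 -a-> s1 -c-> s1
End state s1 is not accepting.

No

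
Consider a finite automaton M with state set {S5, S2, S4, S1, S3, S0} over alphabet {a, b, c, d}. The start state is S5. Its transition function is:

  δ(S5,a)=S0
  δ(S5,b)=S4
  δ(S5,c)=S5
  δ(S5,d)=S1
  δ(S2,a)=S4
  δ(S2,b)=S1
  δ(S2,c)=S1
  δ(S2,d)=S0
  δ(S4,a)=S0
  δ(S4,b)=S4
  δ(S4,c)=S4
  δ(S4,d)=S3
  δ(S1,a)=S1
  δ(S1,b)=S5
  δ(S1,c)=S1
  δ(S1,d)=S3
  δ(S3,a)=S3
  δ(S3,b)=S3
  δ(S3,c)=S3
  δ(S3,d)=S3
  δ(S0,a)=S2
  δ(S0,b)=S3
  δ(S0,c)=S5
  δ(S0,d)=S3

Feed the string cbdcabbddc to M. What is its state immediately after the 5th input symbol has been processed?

S3

Trace: S5 -c-> S5 -b-> S4 -d-> S3 -c-> S3 -a-> S3
After 5 symbols: S3.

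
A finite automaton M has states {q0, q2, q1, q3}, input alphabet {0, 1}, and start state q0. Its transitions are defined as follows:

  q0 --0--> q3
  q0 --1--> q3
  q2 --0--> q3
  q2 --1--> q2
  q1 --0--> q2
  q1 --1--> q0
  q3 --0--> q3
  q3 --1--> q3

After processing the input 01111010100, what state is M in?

q0 → q3 → q3 → q3 → q3 → q3 → q3 → q3 → q3 → q3 → q3 → q3

q3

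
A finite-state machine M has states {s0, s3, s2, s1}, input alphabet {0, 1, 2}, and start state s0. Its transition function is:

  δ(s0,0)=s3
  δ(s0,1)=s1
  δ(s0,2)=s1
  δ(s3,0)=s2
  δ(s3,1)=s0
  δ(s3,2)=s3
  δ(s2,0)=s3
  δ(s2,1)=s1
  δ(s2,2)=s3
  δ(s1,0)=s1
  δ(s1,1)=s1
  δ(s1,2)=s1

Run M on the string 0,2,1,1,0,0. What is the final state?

s0 → s3 → s3 → s0 → s1 → s1 → s1

s1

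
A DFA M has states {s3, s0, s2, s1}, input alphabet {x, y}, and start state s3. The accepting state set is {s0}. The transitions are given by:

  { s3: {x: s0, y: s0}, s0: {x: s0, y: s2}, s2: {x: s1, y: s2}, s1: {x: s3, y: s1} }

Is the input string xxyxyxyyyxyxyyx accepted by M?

s3 → s0 → s0 → s2 → s1 → s1 → s3 → s0 → s2 → s2 → s1 → s1 → s3 → s0 → s2 → s1
End state s1 is not accepting.

No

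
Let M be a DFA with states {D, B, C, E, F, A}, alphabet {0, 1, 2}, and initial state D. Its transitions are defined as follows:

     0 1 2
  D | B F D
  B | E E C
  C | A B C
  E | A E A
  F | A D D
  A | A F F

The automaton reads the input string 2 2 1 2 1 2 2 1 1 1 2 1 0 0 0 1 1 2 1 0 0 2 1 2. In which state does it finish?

start at D
read '2': D → D
read '2': D → D
read '1': D → F
read '2': F → D
read '1': D → F
read '2': F → D
read '2': D → D
read '1': D → F
read '1': F → D
read '1': D → F
read '2': F → D
read '1': D → F
read '0': F → A
read '0': A → A
read '0': A → A
read '1': A → F
read '1': F → D
read '2': D → D
read '1': D → F
read '0': F → A
read '0': A → A
read '2': A → F
read '1': F → D
read '2': D → D

D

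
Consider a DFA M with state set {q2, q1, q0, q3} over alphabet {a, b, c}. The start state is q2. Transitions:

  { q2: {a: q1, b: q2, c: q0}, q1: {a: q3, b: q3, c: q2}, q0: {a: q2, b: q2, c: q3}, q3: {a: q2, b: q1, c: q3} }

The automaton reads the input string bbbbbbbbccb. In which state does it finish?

q2 → q2 → q2 → q2 → q2 → q2 → q2 → q2 → q2 → q0 → q3 → q1

q1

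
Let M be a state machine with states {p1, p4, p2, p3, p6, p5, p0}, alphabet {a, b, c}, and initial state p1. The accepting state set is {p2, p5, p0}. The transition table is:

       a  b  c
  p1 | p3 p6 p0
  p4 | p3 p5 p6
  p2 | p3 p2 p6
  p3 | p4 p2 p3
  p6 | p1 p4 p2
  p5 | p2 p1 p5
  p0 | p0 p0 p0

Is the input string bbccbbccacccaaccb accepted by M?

start at p1
read 'b': p1 → p6
read 'b': p6 → p4
read 'c': p4 → p6
read 'c': p6 → p2
read 'b': p2 → p2
read 'b': p2 → p2
read 'c': p2 → p6
read 'c': p6 → p2
read 'a': p2 → p3
read 'c': p3 → p3
read 'c': p3 → p3
read 'c': p3 → p3
read 'a': p3 → p4
read 'a': p4 → p3
read 'c': p3 → p3
read 'c': p3 → p3
read 'b': p3 → p2
End state p2 is accepting.

Yes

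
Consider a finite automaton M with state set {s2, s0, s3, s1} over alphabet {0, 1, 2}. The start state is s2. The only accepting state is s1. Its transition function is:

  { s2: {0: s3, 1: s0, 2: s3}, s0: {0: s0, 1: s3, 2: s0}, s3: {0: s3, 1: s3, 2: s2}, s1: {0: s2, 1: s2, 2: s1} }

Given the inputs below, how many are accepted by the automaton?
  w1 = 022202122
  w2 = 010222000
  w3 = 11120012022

0

w1: Trace: s2 -0-> s3 -2-> s2 -2-> s3 -2-> s2 -0-> s3 -2-> s2 -1-> s0 -2-> s0 -2-> s0  → end s0, rejected
w2: Trace: s2 -0-> s3 -1-> s3 -0-> s3 -2-> s2 -2-> s3 -2-> s2 -0-> s3 -0-> s3 -0-> s3  → end s3, rejected
w3: Trace: s2 -1-> s0 -1-> s3 -1-> s3 -2-> s2 -0-> s3 -0-> s3 -1-> s3 -2-> s2 -0-> s3 -2-> s2 -2-> s3  → end s3, rejected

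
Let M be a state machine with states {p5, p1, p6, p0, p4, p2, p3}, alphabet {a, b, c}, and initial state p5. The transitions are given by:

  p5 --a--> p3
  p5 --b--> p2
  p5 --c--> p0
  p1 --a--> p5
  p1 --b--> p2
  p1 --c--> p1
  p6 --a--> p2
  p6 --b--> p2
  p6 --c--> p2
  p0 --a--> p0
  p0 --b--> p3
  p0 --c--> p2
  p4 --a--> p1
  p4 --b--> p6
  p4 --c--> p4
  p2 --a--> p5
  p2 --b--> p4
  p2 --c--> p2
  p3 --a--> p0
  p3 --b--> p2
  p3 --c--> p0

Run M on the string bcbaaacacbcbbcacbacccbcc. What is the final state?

p5 → p2 → p2 → p4 → p1 → p5 → p3 → p0 → p0 → p2 → p4 → p4 → p6 → p2 → p2 → p5 → p0 → p3 → p0 → p2 → p2 → p2 → p4 → p4 → p4

p4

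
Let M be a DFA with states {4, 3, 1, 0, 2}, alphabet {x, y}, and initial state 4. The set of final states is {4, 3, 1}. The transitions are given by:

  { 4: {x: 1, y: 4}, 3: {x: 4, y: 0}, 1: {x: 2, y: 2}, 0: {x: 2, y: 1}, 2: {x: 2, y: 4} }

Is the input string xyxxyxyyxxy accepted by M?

start at 4
read 'x': 4 → 1
read 'y': 1 → 2
read 'x': 2 → 2
read 'x': 2 → 2
read 'y': 2 → 4
read 'x': 4 → 1
read 'y': 1 → 2
read 'y': 2 → 4
read 'x': 4 → 1
read 'x': 1 → 2
read 'y': 2 → 4
End state 4 is accepting.

Yes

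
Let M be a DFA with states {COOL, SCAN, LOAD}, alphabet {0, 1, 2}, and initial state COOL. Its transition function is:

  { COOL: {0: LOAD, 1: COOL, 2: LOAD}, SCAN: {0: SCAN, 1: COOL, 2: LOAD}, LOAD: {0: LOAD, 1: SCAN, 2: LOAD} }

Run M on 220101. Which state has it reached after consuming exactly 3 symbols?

LOAD

start at COOL
read '2': COOL → LOAD
read '2': LOAD → LOAD
read '0': LOAD → LOAD
After 3 symbols: LOAD.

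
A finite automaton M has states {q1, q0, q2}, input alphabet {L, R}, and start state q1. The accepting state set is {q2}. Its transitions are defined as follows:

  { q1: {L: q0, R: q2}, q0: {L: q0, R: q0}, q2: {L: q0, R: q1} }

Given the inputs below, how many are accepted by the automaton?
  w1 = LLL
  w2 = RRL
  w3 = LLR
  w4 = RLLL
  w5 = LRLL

0

w1: Trace: q1 -L-> q0 -L-> q0 -L-> q0  → end q0, rejected
w2: Trace: q1 -R-> q2 -R-> q1 -L-> q0  → end q0, rejected
w3: Trace: q1 -L-> q0 -L-> q0 -R-> q0  → end q0, rejected
w4: Trace: q1 -R-> q2 -L-> q0 -L-> q0 -L-> q0  → end q0, rejected
w5: Trace: q1 -L-> q0 -R-> q0 -L-> q0 -L-> q0  → end q0, rejected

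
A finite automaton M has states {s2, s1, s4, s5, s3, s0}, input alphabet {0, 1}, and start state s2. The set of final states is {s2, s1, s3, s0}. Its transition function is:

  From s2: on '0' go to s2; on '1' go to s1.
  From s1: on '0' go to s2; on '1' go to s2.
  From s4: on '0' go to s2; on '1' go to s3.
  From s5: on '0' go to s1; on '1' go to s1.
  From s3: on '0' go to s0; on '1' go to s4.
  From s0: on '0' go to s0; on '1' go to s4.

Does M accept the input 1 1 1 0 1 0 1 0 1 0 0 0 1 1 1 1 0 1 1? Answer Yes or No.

Yes

Trace: s2 -1-> s1 -1-> s2 -1-> s1 -0-> s2 -1-> s1 -0-> s2 -1-> s1 -0-> s2 -1-> s1 -0-> s2 -0-> s2 -0-> s2 -1-> s1 -1-> s2 -1-> s1 -1-> s2 -0-> s2 -1-> s1 -1-> s2
End state s2 is accepting.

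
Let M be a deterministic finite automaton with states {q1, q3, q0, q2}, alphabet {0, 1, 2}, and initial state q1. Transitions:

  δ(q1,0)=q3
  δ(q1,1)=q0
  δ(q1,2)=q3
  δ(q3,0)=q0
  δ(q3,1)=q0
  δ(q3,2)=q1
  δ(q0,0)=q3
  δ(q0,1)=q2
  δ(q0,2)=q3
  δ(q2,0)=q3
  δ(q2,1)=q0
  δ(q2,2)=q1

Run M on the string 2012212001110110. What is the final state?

Trace: q1 -2-> q3 -0-> q0 -1-> q2 -2-> q1 -2-> q3 -1-> q0 -2-> q3 -0-> q0 -0-> q3 -1-> q0 -1-> q2 -1-> q0 -0-> q3 -1-> q0 -1-> q2 -0-> q3

q3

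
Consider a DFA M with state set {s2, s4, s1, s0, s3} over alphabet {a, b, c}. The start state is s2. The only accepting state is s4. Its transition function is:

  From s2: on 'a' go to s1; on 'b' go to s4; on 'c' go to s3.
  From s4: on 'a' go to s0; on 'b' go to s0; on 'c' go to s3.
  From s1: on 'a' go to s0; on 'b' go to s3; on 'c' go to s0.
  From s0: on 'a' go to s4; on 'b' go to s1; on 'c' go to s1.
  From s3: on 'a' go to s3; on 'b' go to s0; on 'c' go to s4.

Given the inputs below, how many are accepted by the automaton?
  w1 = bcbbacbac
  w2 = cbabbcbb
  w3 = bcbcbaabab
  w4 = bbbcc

w1: s2 → s4 → s3 → s0 → s1 → s0 → s1 → s3 → s3 → s4  → end s4, accepted
w2: s2 → s3 → s0 → s4 → s0 → s1 → s0 → s1 → s3  → end s3, rejected
w3: s2 → s4 → s3 → s0 → s1 → s3 → s3 → s3 → s0 → s4 → s0  → end s0, rejected
w4: s2 → s4 → s0 → s1 → s0 → s1  → end s1, rejected

1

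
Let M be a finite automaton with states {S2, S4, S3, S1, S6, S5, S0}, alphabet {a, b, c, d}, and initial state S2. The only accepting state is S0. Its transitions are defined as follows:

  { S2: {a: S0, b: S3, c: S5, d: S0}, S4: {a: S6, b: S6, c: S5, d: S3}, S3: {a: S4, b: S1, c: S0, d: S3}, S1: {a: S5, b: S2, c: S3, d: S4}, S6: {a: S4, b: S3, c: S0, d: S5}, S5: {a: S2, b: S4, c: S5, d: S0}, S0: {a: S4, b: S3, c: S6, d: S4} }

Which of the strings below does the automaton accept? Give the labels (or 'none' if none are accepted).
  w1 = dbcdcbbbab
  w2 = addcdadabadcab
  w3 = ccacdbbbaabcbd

none

w1: Trace: S2 -d-> S0 -b-> S3 -c-> S0 -d-> S4 -c-> S5 -b-> S4 -b-> S6 -b-> S3 -a-> S4 -b-> S6  → end S6, rejected
w2: Trace: S2 -a-> S0 -d-> S4 -d-> S3 -c-> S0 -d-> S4 -a-> S6 -d-> S5 -a-> S2 -b-> S3 -a-> S4 -d-> S3 -c-> S0 -a-> S4 -b-> S6  → end S6, rejected
w3: Trace: S2 -c-> S5 -c-> S5 -a-> S2 -c-> S5 -d-> S0 -b-> S3 -b-> S1 -b-> S2 -a-> S0 -a-> S4 -b-> S6 -c-> S0 -b-> S3 -d-> S3  → end S3, rejected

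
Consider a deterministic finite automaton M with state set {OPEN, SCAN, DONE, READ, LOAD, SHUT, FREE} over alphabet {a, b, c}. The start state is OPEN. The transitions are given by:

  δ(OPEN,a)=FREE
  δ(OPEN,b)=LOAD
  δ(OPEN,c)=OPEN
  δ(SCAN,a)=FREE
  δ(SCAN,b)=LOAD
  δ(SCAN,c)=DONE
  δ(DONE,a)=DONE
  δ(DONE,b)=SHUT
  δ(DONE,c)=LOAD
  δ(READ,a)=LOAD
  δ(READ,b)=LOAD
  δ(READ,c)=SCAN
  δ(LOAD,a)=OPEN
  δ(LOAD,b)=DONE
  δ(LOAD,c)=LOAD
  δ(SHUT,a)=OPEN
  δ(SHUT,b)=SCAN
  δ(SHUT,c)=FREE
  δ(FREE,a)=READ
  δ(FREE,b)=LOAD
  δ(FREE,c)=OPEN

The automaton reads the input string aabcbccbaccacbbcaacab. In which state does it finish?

start at OPEN
read 'a': OPEN → FREE
read 'a': FREE → READ
read 'b': READ → LOAD
read 'c': LOAD → LOAD
read 'b': LOAD → DONE
read 'c': DONE → LOAD
read 'c': LOAD → LOAD
read 'b': LOAD → DONE
read 'a': DONE → DONE
read 'c': DONE → LOAD
read 'c': LOAD → LOAD
read 'a': LOAD → OPEN
read 'c': OPEN → OPEN
read 'b': OPEN → LOAD
read 'b': LOAD → DONE
read 'c': DONE → LOAD
read 'a': LOAD → OPEN
read 'a': OPEN → FREE
read 'c': FREE → OPEN
read 'a': OPEN → FREE
read 'b': FREE → LOAD

LOAD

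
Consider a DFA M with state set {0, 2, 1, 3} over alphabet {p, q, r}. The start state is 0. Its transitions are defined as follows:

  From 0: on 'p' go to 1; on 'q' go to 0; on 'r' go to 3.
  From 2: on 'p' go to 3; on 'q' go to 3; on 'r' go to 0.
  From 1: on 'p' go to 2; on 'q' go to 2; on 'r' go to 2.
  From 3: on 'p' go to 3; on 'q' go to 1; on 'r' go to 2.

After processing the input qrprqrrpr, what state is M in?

0 → 0 → 3 → 3 → 2 → 3 → 2 → 0 → 1 → 2

2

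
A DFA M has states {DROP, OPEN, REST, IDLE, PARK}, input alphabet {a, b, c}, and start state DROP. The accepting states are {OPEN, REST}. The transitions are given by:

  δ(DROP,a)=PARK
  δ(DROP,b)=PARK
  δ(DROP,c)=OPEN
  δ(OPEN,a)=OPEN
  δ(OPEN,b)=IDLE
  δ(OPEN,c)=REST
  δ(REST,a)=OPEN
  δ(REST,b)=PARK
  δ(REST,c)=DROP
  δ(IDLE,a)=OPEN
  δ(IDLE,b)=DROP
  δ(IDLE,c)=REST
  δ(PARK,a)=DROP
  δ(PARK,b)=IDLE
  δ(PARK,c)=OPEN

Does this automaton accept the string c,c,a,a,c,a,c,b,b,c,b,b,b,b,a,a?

No

start at DROP
read 'c': DROP → OPEN
read 'c': OPEN → REST
read 'a': REST → OPEN
read 'a': OPEN → OPEN
read 'c': OPEN → REST
read 'a': REST → OPEN
read 'c': OPEN → REST
read 'b': REST → PARK
read 'b': PARK → IDLE
read 'c': IDLE → REST
read 'b': REST → PARK
read 'b': PARK → IDLE
read 'b': IDLE → DROP
read 'b': DROP → PARK
read 'a': PARK → DROP
read 'a': DROP → PARK
End state PARK is not accepting.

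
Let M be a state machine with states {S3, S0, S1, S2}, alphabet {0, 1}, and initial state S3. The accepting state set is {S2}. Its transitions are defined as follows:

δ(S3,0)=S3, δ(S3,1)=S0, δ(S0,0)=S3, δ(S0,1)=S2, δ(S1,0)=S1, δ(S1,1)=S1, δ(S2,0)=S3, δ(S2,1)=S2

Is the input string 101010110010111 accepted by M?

S3 → S0 → S3 → S0 → S3 → S0 → S3 → S0 → S2 → S3 → S3 → S0 → S3 → S0 → S2 → S2
End state S2 is accepting.

Yes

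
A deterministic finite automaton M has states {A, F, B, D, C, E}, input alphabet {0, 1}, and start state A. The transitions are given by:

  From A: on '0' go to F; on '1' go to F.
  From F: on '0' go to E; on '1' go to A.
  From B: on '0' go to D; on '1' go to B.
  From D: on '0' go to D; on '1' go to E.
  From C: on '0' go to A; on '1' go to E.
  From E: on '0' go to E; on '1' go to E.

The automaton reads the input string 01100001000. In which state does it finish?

E

start at A
read '0': A → F
read '1': F → A
read '1': A → F
read '0': F → E
read '0': E → E
read '0': E → E
read '0': E → E
read '1': E → E
read '0': E → E
read '0': E → E
read '0': E → E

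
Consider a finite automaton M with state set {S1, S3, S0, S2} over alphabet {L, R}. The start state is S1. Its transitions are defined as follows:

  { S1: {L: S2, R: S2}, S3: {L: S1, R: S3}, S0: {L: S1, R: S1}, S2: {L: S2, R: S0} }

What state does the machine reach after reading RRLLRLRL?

S2

S1 → S2 → S0 → S1 → S2 → S0 → S1 → S2 → S2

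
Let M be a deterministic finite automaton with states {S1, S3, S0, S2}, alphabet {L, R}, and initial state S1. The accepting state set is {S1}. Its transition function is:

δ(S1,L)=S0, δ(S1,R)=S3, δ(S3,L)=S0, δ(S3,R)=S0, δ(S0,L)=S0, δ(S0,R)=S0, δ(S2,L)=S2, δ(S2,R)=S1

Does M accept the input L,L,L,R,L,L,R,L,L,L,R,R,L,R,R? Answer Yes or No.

start at S1
read 'L': S1 → S0
read 'L': S0 → S0
read 'L': S0 → S0
read 'R': S0 → S0
read 'L': S0 → S0
read 'L': S0 → S0
read 'R': S0 → S0
read 'L': S0 → S0
read 'L': S0 → S0
read 'L': S0 → S0
read 'R': S0 → S0
read 'R': S0 → S0
read 'L': S0 → S0
read 'R': S0 → S0
read 'R': S0 → S0
End state S0 is not accepting.

No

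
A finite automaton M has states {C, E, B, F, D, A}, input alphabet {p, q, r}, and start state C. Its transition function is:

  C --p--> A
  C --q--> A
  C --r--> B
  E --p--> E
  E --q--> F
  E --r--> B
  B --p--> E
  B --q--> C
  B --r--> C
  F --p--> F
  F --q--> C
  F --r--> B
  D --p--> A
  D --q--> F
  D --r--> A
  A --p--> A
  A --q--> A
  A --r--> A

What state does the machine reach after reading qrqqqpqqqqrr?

A

start at C
read 'q': C → A
read 'r': A → A
read 'q': A → A
read 'q': A → A
read 'q': A → A
read 'p': A → A
read 'q': A → A
read 'q': A → A
read 'q': A → A
read 'q': A → A
read 'r': A → A
read 'r': A → A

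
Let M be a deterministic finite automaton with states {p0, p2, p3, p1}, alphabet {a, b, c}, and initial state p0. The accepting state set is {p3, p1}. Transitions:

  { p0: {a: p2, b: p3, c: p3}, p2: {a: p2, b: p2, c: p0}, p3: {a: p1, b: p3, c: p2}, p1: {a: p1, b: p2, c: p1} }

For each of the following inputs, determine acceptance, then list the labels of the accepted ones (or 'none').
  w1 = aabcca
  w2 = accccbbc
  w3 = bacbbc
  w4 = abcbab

w1: p0 → p2 → p2 → p2 → p0 → p3 → p1  → end p1, accepted
w2: p0 → p2 → p0 → p3 → p2 → p0 → p3 → p3 → p2  → end p2, rejected
w3: p0 → p3 → p1 → p1 → p2 → p2 → p0  → end p0, rejected
w4: p0 → p2 → p2 → p0 → p3 → p1 → p2  → end p2, rejected

w1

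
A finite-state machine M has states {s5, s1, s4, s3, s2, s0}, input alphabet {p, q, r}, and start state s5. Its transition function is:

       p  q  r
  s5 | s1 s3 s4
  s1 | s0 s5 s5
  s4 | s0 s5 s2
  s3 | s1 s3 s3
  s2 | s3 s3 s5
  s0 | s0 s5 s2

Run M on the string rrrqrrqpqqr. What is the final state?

s3

start at s5
read 'r': s5 → s4
read 'r': s4 → s2
read 'r': s2 → s5
read 'q': s5 → s3
read 'r': s3 → s3
read 'r': s3 → s3
read 'q': s3 → s3
read 'p': s3 → s1
read 'q': s1 → s5
read 'q': s5 → s3
read 'r': s3 → s3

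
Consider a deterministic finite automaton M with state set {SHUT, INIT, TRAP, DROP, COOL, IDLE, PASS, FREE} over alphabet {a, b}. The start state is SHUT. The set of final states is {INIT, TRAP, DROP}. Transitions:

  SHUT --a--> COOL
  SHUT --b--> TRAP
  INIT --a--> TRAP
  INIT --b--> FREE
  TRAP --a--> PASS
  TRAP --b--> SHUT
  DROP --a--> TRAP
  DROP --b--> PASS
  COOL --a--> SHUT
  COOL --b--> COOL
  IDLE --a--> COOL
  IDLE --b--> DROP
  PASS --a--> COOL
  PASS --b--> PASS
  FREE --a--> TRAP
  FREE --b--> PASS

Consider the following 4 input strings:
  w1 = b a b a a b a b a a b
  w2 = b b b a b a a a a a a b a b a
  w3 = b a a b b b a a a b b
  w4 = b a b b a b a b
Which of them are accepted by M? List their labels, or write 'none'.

w1: Trace: SHUT -b-> TRAP -a-> PASS -b-> PASS -a-> COOL -a-> SHUT -b-> TRAP -a-> PASS -b-> PASS -a-> COOL -a-> SHUT -b-> TRAP  → end TRAP, accepted
w2: Trace: SHUT -b-> TRAP -b-> SHUT -b-> TRAP -a-> PASS -b-> PASS -a-> COOL -a-> SHUT -a-> COOL -a-> SHUT -a-> COOL -a-> SHUT -b-> TRAP -a-> PASS -b-> PASS -a-> COOL  → end COOL, rejected
w3: Trace: SHUT -b-> TRAP -a-> PASS -a-> COOL -b-> COOL -b-> COOL -b-> COOL -a-> SHUT -a-> COOL -a-> SHUT -b-> TRAP -b-> SHUT  → end SHUT, rejected
w4: Trace: SHUT -b-> TRAP -a-> PASS -b-> PASS -b-> PASS -a-> COOL -b-> COOL -a-> SHUT -b-> TRAP  → end TRAP, accepted

w1, w4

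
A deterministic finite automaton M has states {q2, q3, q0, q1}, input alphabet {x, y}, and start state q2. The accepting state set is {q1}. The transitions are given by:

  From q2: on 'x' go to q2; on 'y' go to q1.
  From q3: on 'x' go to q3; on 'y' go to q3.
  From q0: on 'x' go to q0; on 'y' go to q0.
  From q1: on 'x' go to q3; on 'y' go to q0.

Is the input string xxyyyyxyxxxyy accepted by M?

No

start at q2
read 'x': q2 → q2
read 'x': q2 → q2
read 'y': q2 → q1
read 'y': q1 → q0
read 'y': q0 → q0
read 'y': q0 → q0
read 'x': q0 → q0
read 'y': q0 → q0
read 'x': q0 → q0
read 'x': q0 → q0
read 'x': q0 → q0
read 'y': q0 → q0
read 'y': q0 → q0
End state q0 is not accepting.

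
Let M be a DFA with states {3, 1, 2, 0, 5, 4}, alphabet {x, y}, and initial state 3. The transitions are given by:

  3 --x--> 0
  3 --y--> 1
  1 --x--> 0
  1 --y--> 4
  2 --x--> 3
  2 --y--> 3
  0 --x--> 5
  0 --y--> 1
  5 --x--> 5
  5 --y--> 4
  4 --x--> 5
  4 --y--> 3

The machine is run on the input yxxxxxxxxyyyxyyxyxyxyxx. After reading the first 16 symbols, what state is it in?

Trace: 3 -y-> 1 -x-> 0 -x-> 5 -x-> 5 -x-> 5 -x-> 5 -x-> 5 -x-> 5 -x-> 5 -y-> 4 -y-> 3 -y-> 1 -x-> 0 -y-> 1 -y-> 4 -x-> 5
After 16 symbols: 5.

5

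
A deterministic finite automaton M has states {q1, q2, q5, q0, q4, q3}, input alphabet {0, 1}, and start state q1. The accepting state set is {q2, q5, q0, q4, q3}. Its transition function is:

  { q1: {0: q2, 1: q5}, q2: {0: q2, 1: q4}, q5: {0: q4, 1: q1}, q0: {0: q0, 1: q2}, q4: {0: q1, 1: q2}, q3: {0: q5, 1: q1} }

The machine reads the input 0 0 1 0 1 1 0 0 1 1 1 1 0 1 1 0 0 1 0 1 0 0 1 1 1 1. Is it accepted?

start at q1
read '0': q1 → q2
read '0': q2 → q2
read '1': q2 → q4
read '0': q4 → q1
read '1': q1 → q5
read '1': q5 → q1
read '0': q1 → q2
read '0': q2 → q2
read '1': q2 → q4
read '1': q4 → q2
read '1': q2 → q4
read '1': q4 → q2
read '0': q2 → q2
read '1': q2 → q4
read '1': q4 → q2
read '0': q2 → q2
read '0': q2 → q2
read '1': q2 → q4
read '0': q4 → q1
read '1': q1 → q5
read '0': q5 → q4
read '0': q4 → q1
read '1': q1 → q5
read '1': q5 → q1
read '1': q1 → q5
read '1': q5 → q1
End state q1 is not accepting.

No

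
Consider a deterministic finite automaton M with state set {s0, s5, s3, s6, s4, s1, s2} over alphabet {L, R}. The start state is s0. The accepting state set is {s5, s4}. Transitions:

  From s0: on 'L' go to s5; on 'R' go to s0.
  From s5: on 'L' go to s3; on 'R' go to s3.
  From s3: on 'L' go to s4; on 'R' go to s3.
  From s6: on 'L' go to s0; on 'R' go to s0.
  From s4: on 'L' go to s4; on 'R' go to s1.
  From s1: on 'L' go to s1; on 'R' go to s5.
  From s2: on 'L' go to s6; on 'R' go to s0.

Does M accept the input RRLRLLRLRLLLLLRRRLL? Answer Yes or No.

s0 → s0 → s0 → s5 → s3 → s4 → s4 → s1 → s1 → s5 → s3 → s4 → s4 → s4 → s4 → s1 → s5 → s3 → s4 → s4
End state s4 is accepting.

Yes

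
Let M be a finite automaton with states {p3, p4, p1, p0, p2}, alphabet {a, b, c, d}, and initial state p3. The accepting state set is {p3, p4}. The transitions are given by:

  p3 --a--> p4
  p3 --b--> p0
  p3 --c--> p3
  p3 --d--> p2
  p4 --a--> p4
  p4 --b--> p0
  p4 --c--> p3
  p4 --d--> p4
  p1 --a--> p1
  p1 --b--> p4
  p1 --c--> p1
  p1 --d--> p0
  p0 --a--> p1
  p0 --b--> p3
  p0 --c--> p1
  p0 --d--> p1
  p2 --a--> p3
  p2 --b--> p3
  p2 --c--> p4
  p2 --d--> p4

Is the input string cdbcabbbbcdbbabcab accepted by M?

Trace: p3 -c-> p3 -d-> p2 -b-> p3 -c-> p3 -a-> p4 -b-> p0 -b-> p3 -b-> p0 -b-> p3 -c-> p3 -d-> p2 -b-> p3 -b-> p0 -a-> p1 -b-> p4 -c-> p3 -a-> p4 -b-> p0
End state p0 is not accepting.

No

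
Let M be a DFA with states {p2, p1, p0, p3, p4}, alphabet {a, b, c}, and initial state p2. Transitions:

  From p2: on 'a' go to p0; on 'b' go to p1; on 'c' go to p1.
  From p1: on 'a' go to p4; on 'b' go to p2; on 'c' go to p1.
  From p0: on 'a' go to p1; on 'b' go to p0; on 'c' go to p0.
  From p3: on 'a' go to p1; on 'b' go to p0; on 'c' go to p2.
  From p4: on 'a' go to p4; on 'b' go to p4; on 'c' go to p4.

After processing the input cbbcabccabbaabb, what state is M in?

start at p2
read 'c': p2 → p1
read 'b': p1 → p2
read 'b': p2 → p1
read 'c': p1 → p1
read 'a': p1 → p4
read 'b': p4 → p4
read 'c': p4 → p4
read 'c': p4 → p4
read 'a': p4 → p4
read 'b': p4 → p4
read 'b': p4 → p4
read 'a': p4 → p4
read 'a': p4 → p4
read 'b': p4 → p4
read 'b': p4 → p4

p4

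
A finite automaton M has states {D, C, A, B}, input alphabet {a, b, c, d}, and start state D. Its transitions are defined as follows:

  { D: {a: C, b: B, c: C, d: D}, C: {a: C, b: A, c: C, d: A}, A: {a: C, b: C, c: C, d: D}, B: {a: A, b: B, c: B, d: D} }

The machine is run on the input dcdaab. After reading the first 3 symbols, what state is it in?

A

start at D
read 'd': D → D
read 'c': D → C
read 'd': C → A
After 3 symbols: A.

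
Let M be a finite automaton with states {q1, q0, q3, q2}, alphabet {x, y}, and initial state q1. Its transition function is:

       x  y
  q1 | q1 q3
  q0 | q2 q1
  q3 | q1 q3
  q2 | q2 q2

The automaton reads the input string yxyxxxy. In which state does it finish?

q1 → q3 → q1 → q3 → q1 → q1 → q1 → q3

q3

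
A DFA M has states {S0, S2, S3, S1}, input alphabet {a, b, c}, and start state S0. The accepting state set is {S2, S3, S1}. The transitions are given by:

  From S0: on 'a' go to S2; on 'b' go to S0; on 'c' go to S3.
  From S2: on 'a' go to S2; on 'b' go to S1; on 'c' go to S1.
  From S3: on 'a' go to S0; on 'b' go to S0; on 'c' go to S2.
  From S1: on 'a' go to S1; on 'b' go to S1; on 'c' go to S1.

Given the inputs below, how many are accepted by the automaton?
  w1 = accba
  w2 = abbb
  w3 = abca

3

w1: Trace: S0 -a-> S2 -c-> S1 -c-> S1 -b-> S1 -a-> S1  → end S1, accepted
w2: Trace: S0 -a-> S2 -b-> S1 -b-> S1 -b-> S1  → end S1, accepted
w3: Trace: S0 -a-> S2 -b-> S1 -c-> S1 -a-> S1  → end S1, accepted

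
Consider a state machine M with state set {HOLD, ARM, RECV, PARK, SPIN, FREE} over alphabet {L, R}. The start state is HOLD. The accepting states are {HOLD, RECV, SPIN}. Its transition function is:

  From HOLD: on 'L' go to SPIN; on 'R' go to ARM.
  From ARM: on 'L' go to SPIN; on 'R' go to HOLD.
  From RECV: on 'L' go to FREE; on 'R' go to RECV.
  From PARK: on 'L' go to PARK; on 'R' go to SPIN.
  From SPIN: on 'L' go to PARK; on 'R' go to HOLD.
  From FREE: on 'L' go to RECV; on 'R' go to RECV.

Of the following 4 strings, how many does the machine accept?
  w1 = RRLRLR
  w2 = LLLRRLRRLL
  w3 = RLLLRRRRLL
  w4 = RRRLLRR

2

w1: HOLD → ARM → HOLD → SPIN → HOLD → SPIN → HOLD  → end HOLD, accepted
w2: HOLD → SPIN → PARK → PARK → SPIN → HOLD → SPIN → HOLD → ARM → SPIN → PARK  → end PARK, rejected
w3: HOLD → ARM → SPIN → PARK → PARK → SPIN → HOLD → ARM → HOLD → SPIN → PARK  → end PARK, rejected
w4: HOLD → ARM → HOLD → ARM → SPIN → PARK → SPIN → HOLD  → end HOLD, accepted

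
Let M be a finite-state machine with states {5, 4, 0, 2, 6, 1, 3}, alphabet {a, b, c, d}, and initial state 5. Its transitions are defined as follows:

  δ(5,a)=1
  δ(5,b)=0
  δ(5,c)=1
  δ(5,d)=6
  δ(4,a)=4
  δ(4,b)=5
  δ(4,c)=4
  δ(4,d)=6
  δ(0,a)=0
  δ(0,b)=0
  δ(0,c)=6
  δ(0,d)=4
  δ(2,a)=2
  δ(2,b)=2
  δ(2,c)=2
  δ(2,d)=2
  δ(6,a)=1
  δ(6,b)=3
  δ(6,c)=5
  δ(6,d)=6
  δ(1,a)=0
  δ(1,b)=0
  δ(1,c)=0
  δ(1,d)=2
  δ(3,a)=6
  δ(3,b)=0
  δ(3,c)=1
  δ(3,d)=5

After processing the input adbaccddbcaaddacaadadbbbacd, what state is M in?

start at 5
read 'a': 5 → 1
read 'd': 1 → 2
read 'b': 2 → 2
read 'a': 2 → 2
read 'c': 2 → 2
read 'c': 2 → 2
read 'd': 2 → 2
read 'd': 2 → 2
read 'b': 2 → 2
read 'c': 2 → 2
read 'a': 2 → 2
read 'a': 2 → 2
read 'd': 2 → 2
read 'd': 2 → 2
read 'a': 2 → 2
read 'c': 2 → 2
read 'a': 2 → 2
read 'a': 2 → 2
read 'd': 2 → 2
read 'a': 2 → 2
read 'd': 2 → 2
read 'b': 2 → 2
read 'b': 2 → 2
read 'b': 2 → 2
read 'a': 2 → 2
read 'c': 2 → 2
read 'd': 2 → 2

2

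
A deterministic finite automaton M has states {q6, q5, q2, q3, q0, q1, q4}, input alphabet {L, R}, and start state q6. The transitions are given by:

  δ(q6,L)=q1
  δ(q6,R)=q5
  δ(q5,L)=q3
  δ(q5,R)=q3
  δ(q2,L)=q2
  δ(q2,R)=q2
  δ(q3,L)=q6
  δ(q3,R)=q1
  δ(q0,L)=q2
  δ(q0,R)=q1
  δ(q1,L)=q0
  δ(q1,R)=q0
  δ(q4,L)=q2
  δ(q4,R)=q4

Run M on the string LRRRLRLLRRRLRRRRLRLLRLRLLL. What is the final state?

q6 → q1 → q0 → q1 → q0 → q2 → q2 → q2 → q2 → q2 → q2 → q2 → q2 → q2 → q2 → q2 → q2 → q2 → q2 → q2 → q2 → q2 → q2 → q2 → q2 → q2 → q2

q2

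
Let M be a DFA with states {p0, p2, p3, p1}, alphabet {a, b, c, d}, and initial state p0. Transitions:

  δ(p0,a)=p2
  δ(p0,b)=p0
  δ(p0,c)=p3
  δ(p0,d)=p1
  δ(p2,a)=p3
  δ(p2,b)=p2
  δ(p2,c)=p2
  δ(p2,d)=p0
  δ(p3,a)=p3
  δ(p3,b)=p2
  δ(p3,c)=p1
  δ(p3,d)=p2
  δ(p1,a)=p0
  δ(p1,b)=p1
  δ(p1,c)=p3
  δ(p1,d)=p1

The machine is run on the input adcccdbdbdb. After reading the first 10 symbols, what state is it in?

start at p0
read 'a': p0 → p2
read 'd': p2 → p0
read 'c': p0 → p3
read 'c': p3 → p1
read 'c': p1 → p3
read 'd': p3 → p2
read 'b': p2 → p2
read 'd': p2 → p0
read 'b': p0 → p0
read 'd': p0 → p1
After 10 symbols: p1.

p1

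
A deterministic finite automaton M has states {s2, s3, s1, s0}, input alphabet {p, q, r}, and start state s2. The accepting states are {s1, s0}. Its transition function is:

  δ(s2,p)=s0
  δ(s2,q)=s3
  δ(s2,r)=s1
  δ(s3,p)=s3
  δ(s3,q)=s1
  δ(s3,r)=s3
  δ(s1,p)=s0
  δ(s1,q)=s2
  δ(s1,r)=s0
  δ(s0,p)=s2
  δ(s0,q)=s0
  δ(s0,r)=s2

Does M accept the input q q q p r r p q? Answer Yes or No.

Trace: s2 -q-> s3 -q-> s1 -q-> s2 -p-> s0 -r-> s2 -r-> s1 -p-> s0 -q-> s0
End state s0 is accepting.

Yes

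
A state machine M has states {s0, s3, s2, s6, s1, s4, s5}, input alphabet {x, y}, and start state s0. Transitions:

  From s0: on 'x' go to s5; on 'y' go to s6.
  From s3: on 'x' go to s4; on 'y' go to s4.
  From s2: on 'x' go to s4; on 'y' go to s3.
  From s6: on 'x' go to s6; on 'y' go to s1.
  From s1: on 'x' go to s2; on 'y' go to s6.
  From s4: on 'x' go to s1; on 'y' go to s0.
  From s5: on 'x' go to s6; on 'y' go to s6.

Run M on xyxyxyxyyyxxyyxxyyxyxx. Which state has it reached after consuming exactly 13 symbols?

start at s0
read 'x': s0 → s5
read 'y': s5 → s6
read 'x': s6 → s6
read 'y': s6 → s1
read 'x': s1 → s2
read 'y': s2 → s3
read 'x': s3 → s4
read 'y': s4 → s0
read 'y': s0 → s6
read 'y': s6 → s1
read 'x': s1 → s2
read 'x': s2 → s4
read 'y': s4 → s0
After 13 symbols: s0.

s0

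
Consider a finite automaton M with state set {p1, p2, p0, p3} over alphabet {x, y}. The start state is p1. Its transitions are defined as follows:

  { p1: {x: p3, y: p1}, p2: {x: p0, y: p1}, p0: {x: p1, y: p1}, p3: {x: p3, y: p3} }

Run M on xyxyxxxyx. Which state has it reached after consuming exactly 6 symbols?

Trace: p1 -x-> p3 -y-> p3 -x-> p3 -y-> p3 -x-> p3 -x-> p3
After 6 symbols: p3.

p3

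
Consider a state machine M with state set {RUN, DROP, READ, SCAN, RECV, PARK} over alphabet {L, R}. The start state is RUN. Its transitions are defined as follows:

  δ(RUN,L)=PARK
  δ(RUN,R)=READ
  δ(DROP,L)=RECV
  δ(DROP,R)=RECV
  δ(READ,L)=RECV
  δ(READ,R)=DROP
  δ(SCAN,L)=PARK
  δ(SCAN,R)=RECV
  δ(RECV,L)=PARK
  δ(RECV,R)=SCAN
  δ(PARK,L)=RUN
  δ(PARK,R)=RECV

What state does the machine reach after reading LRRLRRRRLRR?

SCAN

RUN → PARK → RECV → SCAN → PARK → RECV → SCAN → RECV → SCAN → PARK → RECV → SCAN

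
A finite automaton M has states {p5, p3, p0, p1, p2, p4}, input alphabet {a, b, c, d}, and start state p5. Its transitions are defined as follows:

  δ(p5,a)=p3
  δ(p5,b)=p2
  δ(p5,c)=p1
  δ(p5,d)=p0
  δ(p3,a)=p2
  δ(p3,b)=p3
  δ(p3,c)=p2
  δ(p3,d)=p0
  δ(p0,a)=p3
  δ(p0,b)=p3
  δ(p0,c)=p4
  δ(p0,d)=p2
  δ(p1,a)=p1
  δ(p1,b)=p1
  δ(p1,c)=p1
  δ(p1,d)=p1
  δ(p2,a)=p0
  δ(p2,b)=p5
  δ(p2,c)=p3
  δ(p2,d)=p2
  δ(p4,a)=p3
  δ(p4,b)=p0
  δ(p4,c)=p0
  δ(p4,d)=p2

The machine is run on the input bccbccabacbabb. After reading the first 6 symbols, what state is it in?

p1

start at p5
read 'b': p5 → p2
read 'c': p2 → p3
read 'c': p3 → p2
read 'b': p2 → p5
read 'c': p5 → p1
read 'c': p1 → p1
After 6 symbols: p1.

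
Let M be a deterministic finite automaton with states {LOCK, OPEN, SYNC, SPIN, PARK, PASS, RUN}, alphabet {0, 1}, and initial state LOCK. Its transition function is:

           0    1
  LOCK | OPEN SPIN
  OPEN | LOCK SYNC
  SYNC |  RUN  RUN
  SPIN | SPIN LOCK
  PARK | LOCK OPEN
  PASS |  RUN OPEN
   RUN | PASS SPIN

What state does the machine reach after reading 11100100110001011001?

SPIN

Trace: LOCK -1-> SPIN -1-> LOCK -1-> SPIN -0-> SPIN -0-> SPIN -1-> LOCK -0-> OPEN -0-> LOCK -1-> SPIN -1-> LOCK -0-> OPEN -0-> LOCK -0-> OPEN -1-> SYNC -0-> RUN -1-> SPIN -1-> LOCK -0-> OPEN -0-> LOCK -1-> SPIN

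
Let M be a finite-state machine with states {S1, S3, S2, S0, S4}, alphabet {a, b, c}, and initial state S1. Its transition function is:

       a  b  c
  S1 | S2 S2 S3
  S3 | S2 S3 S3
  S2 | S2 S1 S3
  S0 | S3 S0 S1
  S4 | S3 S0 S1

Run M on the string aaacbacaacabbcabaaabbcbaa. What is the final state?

S1 → S2 → S2 → S2 → S3 → S3 → S2 → S3 → S2 → S2 → S3 → S2 → S1 → S2 → S3 → S2 → S1 → S2 → S2 → S2 → S1 → S2 → S3 → S3 → S2 → S2

S2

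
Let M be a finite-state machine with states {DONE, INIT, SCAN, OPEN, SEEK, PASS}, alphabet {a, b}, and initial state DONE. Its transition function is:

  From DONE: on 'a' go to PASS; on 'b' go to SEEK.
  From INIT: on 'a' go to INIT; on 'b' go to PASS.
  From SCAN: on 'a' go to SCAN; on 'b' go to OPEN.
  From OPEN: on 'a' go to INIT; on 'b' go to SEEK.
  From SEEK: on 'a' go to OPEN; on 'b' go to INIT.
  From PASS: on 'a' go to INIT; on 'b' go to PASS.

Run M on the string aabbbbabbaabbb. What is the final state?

start at DONE
read 'a': DONE → PASS
read 'a': PASS → INIT
read 'b': INIT → PASS
read 'b': PASS → PASS
read 'b': PASS → PASS
read 'b': PASS → PASS
read 'a': PASS → INIT
read 'b': INIT → PASS
read 'b': PASS → PASS
read 'a': PASS → INIT
read 'a': INIT → INIT
read 'b': INIT → PASS
read 'b': PASS → PASS
read 'b': PASS → PASS

PASS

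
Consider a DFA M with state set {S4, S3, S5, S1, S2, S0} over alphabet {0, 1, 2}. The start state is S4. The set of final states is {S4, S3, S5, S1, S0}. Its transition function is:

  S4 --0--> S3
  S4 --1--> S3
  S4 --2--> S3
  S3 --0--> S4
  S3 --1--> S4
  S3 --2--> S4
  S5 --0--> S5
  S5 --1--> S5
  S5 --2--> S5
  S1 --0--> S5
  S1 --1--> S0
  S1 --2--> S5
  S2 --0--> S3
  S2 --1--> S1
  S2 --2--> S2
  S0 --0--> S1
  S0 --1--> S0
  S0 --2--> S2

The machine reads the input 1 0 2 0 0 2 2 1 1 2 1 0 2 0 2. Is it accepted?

S4 → S3 → S4 → S3 → S4 → S3 → S4 → S3 → S4 → S3 → S4 → S3 → S4 → S3 → S4 → S3
End state S3 is accepting.

Yes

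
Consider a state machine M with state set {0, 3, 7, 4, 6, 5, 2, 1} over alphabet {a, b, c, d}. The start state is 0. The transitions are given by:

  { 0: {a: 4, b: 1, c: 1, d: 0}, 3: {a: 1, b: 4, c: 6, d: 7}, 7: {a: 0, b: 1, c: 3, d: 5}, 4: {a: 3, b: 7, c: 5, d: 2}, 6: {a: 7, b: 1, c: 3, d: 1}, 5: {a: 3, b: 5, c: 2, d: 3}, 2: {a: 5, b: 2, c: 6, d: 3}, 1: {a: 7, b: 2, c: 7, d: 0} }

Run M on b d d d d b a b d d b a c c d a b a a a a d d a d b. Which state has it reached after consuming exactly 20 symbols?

start at 0
read 'b': 0 → 1
read 'd': 1 → 0
read 'd': 0 → 0
read 'd': 0 → 0
read 'd': 0 → 0
read 'b': 0 → 1
read 'a': 1 → 7
read 'b': 7 → 1
read 'd': 1 → 0
read 'd': 0 → 0
read 'b': 0 → 1
read 'a': 1 → 7
read 'c': 7 → 3
read 'c': 3 → 6
read 'd': 6 → 1
read 'a': 1 → 7
read 'b': 7 → 1
read 'a': 1 → 7
read 'a': 7 → 0
read 'a': 0 → 4
After 20 symbols: 4.

4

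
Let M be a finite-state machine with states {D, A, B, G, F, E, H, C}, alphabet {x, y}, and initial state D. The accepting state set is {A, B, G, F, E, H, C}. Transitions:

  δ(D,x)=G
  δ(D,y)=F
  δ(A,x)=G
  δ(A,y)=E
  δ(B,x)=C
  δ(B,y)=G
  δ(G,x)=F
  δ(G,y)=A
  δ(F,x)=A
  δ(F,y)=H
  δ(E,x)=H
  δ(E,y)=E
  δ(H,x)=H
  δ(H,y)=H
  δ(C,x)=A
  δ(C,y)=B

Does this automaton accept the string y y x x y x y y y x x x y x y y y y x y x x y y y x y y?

D → F → H → H → H → H → H → H → H → H → H → H → H → H → H → H → H → H → H → H → H → H → H → H → H → H → H → H → H
End state H is accepting.

Yes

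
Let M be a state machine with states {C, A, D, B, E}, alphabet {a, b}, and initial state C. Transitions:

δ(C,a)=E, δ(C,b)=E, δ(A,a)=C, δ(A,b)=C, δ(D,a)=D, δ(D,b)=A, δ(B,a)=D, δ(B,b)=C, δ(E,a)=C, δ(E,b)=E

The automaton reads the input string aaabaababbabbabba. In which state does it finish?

C

Trace: C -a-> E -a-> C -a-> E -b-> E -a-> C -a-> E -b-> E -a-> C -b-> E -b-> E -a-> C -b-> E -b-> E -a-> C -b-> E -b-> E -a-> C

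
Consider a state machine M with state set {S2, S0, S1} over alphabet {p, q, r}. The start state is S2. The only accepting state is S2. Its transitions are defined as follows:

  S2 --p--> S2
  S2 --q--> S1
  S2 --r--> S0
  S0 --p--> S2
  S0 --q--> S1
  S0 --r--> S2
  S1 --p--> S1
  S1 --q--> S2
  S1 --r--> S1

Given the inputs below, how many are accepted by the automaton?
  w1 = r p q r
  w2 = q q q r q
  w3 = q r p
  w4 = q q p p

w1:
  start at S2
  read 'r': S2 → S0
  read 'p': S0 → S2
  read 'q': S2 → S1
  read 'r': S1 → S1
  end S1, rejected
w2:
  start at S2
  read 'q': S2 → S1
  read 'q': S1 → S2
  read 'q': S2 → S1
  read 'r': S1 → S1
  read 'q': S1 → S2
  end S2, accepted
w3:
  start at S2
  read 'q': S2 → S1
  read 'r': S1 → S1
  read 'p': S1 → S1
  end S1, rejected
w4:
  start at S2
  read 'q': S2 → S1
  read 'q': S1 → S2
  read 'p': S2 → S2
  read 'p': S2 → S2
  end S2, accepted

2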